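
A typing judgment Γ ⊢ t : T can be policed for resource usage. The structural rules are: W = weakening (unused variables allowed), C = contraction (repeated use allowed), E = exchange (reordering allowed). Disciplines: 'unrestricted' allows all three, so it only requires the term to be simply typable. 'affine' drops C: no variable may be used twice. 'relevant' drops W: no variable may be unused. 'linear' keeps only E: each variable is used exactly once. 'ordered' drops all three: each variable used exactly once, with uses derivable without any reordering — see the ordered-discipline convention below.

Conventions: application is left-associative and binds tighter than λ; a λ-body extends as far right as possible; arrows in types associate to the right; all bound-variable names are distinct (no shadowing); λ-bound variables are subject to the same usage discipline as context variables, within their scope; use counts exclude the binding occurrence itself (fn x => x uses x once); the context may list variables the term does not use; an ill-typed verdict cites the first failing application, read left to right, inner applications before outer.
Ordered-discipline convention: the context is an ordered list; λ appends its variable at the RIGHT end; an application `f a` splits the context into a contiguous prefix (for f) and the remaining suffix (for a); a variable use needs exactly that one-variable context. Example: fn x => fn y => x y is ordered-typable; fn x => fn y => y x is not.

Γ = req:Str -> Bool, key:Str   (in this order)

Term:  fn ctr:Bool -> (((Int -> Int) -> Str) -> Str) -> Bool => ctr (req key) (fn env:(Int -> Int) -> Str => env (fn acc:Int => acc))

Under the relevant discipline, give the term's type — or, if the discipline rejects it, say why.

term : (Bool -> (((Int -> Int) -> Str) -> Str) -> Bool) -> Bool
usage: req=1; key=1; ctr (λ-bound)=1; env (λ-bound)=1; acc (λ-bound)=1
use order (left to right): ctr, req, key, env, acc
typing: well-typed at (Bool -> (((Int -> Int) -> Str) -> Str) -> Bool) -> Bool
across the five disciplines: ordered ✗; linear ✓; affine ✓; relevant ✓; unrestricted ✓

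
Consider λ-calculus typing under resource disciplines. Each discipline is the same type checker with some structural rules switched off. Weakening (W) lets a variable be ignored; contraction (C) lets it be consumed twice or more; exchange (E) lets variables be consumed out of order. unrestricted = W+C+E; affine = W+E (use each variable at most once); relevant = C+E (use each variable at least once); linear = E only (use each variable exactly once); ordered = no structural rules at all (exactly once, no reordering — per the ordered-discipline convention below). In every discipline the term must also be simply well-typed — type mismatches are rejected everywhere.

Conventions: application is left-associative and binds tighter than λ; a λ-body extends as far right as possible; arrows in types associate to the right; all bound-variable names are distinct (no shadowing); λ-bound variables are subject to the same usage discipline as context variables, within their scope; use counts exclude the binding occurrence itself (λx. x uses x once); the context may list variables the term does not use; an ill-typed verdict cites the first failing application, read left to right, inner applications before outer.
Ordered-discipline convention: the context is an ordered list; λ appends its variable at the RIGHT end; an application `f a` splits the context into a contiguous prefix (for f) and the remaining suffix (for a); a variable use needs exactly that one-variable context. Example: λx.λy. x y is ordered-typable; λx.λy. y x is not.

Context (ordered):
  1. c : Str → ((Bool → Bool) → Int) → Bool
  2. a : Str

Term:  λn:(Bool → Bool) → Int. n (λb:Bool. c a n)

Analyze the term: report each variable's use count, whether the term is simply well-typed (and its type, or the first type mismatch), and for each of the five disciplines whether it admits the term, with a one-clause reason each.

counts: c=1, a=1, n (λ-bound)=2, b (λ-bound)=0
order of uses: n, c, a, n
typing: ✓ — ((Bool → Bool) → Int) → Int
ordered ✗ (needs contraction — n ×2; unused: b — weakening required)
linear ✗ (needs contraction — n ×2; unused: b — weakening required)
affine ✗ (needs contraction — n ×2)
relevant ✗ (unused: b — weakening required)
unrestricted ✓ (well-typed at ((Bool → Bool) → Int) → Int; no restrictions here)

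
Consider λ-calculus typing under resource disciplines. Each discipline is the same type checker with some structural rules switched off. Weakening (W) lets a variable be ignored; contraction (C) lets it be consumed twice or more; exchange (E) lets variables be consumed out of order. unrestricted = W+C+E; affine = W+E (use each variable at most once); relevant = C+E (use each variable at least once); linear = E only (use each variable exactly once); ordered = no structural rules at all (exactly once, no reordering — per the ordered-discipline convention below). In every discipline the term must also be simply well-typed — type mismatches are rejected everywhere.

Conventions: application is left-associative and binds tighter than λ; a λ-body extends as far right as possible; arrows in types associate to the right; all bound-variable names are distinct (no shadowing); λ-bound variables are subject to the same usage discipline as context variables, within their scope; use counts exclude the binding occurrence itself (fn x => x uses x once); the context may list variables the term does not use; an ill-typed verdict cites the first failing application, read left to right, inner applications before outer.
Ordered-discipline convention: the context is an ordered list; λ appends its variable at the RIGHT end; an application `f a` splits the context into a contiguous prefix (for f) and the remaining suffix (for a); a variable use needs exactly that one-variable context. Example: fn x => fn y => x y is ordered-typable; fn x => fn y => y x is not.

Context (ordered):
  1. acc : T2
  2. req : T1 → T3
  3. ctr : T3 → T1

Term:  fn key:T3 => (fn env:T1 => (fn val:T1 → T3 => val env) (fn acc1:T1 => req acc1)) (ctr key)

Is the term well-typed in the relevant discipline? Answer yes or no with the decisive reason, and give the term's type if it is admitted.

no — acc never used (weakening)
counts: acc=0; req=1; ctr=1; key (bound)=1; env (bound)=1; val (bound)=1; acc1 (bound)=1
use order (left to right): val, env, req, acc1, ctr, key
typing: ✓ — T3 → T3
per-discipline verdicts: ordered ✗; linear ✗; affine ✓; relevant ✗; unrestricted ✓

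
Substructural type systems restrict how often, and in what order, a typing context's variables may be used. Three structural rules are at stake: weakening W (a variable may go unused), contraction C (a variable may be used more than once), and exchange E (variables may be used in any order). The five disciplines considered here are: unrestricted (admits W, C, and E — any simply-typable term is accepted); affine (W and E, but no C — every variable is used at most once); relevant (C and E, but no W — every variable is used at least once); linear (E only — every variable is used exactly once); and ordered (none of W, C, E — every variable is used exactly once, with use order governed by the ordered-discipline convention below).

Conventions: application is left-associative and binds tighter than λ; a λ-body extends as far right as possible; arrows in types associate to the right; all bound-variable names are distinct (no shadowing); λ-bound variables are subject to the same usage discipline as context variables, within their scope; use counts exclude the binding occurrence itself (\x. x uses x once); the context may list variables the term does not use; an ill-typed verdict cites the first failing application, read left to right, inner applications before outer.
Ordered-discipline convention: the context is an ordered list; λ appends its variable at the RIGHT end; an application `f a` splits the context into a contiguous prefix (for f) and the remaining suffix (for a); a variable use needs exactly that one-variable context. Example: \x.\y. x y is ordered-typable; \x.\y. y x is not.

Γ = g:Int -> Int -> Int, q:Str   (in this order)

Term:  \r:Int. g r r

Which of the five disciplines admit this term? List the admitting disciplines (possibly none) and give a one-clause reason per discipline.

admitted by: unrestricted
variable uses: g: 1; q: 0; r (bound): 2
left-to-right use order: g, r, r
typing: the term checks, with type Int -> Int
ordered: ✗, r ×2 used more than once (contraction); unused: q — weakening required
linear: ✗, r ×2 used more than once (contraction); unused: q — weakening required
affine: ✗, r ×2 used more than once (contraction)
relevant: ✗, unused: q — weakening required
unrestricted: ✓, simply typable at Int -> Int; W, C, E all held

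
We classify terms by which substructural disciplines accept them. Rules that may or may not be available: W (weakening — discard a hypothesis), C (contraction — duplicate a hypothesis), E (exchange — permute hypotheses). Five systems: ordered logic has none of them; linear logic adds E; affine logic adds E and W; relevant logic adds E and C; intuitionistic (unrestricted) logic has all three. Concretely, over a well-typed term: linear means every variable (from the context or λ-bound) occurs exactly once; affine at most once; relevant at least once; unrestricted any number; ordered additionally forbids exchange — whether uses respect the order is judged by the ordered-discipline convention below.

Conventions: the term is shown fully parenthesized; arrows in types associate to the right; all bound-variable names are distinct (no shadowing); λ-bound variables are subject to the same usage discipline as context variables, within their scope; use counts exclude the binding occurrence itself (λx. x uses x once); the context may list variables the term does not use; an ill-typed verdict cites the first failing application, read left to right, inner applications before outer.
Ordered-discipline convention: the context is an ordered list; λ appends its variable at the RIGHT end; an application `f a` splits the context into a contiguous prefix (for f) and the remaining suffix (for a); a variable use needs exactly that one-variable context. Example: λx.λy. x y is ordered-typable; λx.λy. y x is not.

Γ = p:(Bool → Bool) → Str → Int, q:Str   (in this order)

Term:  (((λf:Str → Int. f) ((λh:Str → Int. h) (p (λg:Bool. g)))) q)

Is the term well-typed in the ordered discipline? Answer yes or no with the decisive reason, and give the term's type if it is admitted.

yes — single-use (p, q, f, h, g), ordered derivation ok; term : Int
usage: p ×1, q ×1, f (bound) ×1, h (bound) ×1, g (bound) ×1
order of uses: f, h, p, g, q
typing: ✓ — Int
summary: ordered ✓; linear ✓; affine ✓; relevant ✓; unrestricted ✓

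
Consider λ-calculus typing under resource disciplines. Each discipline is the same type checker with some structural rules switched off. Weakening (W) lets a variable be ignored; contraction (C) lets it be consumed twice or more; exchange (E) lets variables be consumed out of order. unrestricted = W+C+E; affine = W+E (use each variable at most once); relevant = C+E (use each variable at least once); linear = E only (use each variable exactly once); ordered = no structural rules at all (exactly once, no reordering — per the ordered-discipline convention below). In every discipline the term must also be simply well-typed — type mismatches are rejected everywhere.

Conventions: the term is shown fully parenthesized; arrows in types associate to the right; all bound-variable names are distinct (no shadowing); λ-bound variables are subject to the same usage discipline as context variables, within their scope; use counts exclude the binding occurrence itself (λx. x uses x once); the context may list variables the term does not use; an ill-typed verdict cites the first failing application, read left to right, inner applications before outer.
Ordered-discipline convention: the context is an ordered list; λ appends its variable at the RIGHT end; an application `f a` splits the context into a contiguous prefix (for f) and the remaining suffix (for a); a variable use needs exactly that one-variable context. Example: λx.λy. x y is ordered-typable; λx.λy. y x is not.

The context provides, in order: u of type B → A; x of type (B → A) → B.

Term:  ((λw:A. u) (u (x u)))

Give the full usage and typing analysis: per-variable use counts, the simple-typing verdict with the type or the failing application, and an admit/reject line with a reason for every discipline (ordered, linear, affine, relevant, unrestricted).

variable uses: u=3; x=1; w (λ-bound)=0
order of uses: u, u, x, u
typing: well-typed — term : B → A
ordered: ✗, uses contraction: u ×3; unused: w — weakening required
linear: ✗, uses contraction: u ×3; unused: w — weakening required
affine: ✗, uses contraction: u ×3
relevant: ✗, unused: w — weakening required
unrestricted: ✓, typability at B → A is all that's needed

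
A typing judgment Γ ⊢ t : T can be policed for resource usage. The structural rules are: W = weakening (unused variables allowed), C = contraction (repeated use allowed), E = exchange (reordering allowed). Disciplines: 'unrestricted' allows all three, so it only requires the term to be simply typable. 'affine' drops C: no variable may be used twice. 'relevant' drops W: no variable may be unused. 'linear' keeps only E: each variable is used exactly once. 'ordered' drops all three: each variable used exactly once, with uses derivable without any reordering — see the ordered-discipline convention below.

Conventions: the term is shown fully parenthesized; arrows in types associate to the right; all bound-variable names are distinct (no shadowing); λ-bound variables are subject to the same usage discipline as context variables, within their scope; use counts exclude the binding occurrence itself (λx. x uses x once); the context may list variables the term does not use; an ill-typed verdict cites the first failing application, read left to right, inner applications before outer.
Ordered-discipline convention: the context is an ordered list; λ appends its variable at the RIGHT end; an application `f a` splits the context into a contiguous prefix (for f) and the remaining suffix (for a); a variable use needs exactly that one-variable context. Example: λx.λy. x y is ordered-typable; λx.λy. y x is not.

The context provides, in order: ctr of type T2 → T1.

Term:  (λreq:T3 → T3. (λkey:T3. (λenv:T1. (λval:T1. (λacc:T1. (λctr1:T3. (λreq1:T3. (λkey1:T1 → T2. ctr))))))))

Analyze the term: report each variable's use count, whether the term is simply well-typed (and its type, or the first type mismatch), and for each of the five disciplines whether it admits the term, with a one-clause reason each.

usage: ctr: 1; req (λ-bound): 0; key (λ-bound): 0; env (λ-bound): 0; val (λ-bound): 0; acc (λ-bound): 0; ctr1 (λ-bound): 0; req1 (λ-bound): 0; key1 (λ-bound): 0
left-to-right use order: ctr
typing: well-typed at (T3 → T3) → T3 → T1 → T1 → T1 → T3 → T3 → (T1 → T2) → T2 → T1
ordered ✗ (needs weakening: req, key, env, val, acc, ctr1, req1, key1 unused)
linear ✗ (needs weakening: req, key, env, val, acc, ctr1, req1, key1 unused)
affine ✓ (ctr, req, key, env, val, acc, ctr1, req1, key1: no repeats, contraction unneeded)
relevant ✗ (needs weakening: req, key, env, val, acc, ctr1, req1, key1 unused)
unrestricted ✓ (typability at (T3 → T3) → T3 → T1 → T1 → T1 → T3 → T3 → (T1 → T2) → T2 → T1 is all that's needed)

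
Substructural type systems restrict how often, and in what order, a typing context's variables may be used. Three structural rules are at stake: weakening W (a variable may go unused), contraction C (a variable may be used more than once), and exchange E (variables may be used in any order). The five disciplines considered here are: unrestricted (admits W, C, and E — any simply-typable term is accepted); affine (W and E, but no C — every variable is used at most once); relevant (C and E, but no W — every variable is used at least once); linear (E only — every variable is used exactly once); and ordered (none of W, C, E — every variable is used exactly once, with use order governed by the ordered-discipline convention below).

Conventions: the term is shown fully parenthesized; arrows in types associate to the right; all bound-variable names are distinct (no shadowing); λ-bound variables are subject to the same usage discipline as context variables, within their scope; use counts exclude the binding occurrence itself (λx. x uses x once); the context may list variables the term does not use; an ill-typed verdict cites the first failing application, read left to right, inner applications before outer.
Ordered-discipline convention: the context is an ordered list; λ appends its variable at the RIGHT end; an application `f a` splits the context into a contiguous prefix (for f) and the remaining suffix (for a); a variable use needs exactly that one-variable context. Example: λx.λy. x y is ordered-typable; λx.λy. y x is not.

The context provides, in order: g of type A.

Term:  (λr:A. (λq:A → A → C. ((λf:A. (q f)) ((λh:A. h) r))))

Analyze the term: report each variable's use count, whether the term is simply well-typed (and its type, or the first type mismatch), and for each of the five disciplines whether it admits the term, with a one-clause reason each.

use counts: g: 0; r (λ-bound): 1; q (λ-bound): 1; f (λ-bound): 1; h (λ-bound): 1
use order (left to right): q, f, h, r
typing: ✓ — A → (A → A → C) → A → C
ordered: ✗ — g left unused
linear: ✗ — g left unused
affine: ✓ — none of g, r, q, f, h used more than once
relevant: ✗ — g left unused
unrestricted: ✓ — well-typed at A → (A → A → C) → A → C; no restrictions here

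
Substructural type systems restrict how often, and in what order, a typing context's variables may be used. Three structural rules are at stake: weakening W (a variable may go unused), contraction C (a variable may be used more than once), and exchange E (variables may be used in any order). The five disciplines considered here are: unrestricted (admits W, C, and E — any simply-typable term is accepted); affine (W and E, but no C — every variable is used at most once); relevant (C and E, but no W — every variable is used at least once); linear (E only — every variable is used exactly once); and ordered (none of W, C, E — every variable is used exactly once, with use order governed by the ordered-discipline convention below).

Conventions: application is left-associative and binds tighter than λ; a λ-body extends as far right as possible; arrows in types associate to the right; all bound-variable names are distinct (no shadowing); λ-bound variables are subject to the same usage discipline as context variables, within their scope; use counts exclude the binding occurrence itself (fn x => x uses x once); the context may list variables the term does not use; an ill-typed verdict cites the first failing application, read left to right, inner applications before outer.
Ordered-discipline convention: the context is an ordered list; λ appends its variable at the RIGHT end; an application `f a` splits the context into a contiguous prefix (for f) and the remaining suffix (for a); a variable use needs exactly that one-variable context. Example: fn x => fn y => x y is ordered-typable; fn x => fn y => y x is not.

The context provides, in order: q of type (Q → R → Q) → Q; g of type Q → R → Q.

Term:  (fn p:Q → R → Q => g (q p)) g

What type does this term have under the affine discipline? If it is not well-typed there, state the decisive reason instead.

not well-typed under affine — repeated use of g ×2
usage: q=1; g=2; p (bound)=1
use order (left to right): g, q, p, g
typing: well-typed at R → Q
across the five disciplines: ordered ✗, linear ✗, affine ✗, relevant ✓, unrestricted ✓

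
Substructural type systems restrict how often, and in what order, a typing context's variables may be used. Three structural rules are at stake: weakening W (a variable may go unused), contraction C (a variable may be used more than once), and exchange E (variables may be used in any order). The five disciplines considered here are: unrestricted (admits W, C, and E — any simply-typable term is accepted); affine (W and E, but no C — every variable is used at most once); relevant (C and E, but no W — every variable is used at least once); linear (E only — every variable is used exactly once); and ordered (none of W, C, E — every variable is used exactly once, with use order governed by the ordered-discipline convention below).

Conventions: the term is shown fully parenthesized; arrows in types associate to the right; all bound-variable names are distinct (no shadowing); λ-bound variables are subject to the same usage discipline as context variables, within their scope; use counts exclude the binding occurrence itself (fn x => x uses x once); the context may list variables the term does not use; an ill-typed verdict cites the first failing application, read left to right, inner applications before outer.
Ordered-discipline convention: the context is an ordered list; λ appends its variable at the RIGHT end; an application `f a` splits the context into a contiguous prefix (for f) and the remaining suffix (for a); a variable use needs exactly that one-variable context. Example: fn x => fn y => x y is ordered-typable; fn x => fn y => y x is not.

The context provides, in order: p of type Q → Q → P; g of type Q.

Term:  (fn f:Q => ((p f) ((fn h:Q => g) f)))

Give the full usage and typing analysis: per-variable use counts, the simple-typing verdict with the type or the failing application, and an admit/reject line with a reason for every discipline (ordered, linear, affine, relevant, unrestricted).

use counts: p=1; g=1; f (λ-bound)=2; h (λ-bound)=0
left-to-right use order: p, f, g, f
typing: well-typed — term : Q → P
ordered: ✗ — uses contraction: f ×2; h never used (weakening)
linear: ✗ — uses contraction: f ×2; h never used (weakening)
affine: ✗ — uses contraction: f ×2
relevant: ✗ — h never used (weakening)
unrestricted: ✓ — type-checks (Q → P) and nothing is barred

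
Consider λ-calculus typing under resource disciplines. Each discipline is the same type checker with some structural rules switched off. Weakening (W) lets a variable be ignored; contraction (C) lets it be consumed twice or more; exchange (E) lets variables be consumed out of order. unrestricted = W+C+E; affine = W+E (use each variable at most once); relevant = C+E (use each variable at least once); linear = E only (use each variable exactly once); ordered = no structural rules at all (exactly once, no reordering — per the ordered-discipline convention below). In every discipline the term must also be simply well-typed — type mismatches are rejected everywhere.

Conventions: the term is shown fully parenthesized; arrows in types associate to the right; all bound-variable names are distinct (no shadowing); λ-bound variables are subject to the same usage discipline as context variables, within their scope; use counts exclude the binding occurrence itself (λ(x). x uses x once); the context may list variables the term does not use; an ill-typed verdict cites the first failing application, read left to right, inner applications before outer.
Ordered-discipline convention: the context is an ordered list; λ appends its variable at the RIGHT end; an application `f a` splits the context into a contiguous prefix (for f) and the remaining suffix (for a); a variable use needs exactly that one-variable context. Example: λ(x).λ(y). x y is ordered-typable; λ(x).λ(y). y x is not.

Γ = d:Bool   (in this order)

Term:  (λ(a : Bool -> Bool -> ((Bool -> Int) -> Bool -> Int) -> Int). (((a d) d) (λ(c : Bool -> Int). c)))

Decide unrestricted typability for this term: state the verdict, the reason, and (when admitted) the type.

yes — typability at (Bool -> Bool -> ((Bool -> Int) -> Bool -> Int) -> Int) -> Int is all that's needed; term : (Bool -> Bool -> ((Bool -> Int) -> Bool -> Int) -> Int) -> Int
counts: d=2, a [bound]=1, c [bound]=1
uses in reading order: a, d, d, c
typing: ✓ — (Bool -> Bool -> ((Bool -> Int) -> Bool -> Int) -> Int) -> Int
across the five disciplines: ordered ✗ · linear ✗ · affine ✗ · relevant ✓ · unrestricted ✓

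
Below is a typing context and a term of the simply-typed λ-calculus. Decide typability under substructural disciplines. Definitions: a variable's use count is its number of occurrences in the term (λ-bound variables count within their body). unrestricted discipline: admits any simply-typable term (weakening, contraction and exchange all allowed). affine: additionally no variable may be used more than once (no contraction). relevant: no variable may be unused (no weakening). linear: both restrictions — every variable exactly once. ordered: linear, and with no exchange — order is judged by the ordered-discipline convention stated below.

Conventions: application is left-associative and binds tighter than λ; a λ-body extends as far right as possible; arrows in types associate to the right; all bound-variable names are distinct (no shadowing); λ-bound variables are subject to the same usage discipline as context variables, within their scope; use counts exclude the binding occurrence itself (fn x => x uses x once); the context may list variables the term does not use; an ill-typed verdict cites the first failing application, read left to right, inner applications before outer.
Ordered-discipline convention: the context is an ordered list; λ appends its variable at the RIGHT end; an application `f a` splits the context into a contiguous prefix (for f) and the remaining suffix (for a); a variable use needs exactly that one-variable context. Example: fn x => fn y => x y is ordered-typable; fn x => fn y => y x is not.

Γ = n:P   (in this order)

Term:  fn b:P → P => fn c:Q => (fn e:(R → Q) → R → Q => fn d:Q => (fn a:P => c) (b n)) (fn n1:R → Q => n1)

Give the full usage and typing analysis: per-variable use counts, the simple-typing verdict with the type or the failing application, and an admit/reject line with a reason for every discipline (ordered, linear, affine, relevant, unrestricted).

variable uses: n: 1, b (bound): 1, c (bound): 1, e (bound): 0, d (bound): 0, a (bound): 0, n1 (bound): 1
left-to-right use order: c, b, n, n1
typing: well-typed at (P → P) → Q → Q → Q
ordered: ✗ — needs weakening: e, d, a unused
linear: ✗ — needs weakening: e, d, a unused
affine: ✓ — no duplicate uses among n, b, c, e, d, a, n1
relevant: ✗ — needs weakening: e, d, a unused
unrestricted: ✓ — typability at (P → P) → Q → Q → Q is all that's needed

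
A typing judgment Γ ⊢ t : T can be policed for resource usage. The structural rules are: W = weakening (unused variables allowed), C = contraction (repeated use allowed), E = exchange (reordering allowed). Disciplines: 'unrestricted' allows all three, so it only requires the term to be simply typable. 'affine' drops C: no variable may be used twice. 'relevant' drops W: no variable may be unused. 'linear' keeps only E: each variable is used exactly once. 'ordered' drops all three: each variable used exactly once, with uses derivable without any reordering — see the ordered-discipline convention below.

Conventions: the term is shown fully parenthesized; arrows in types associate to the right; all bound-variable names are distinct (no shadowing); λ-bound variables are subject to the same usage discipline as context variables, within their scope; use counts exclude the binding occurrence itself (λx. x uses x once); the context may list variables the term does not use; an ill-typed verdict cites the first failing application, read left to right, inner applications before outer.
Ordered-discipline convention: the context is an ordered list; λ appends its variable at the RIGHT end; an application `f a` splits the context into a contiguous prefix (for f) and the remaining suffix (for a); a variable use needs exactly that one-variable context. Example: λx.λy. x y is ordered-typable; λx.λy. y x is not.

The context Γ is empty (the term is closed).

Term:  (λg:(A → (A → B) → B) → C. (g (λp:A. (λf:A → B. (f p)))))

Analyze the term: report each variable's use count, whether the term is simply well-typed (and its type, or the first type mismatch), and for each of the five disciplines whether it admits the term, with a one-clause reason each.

use counts: g [bound]: 1×; p [bound]: 1×; f [bound]: 1×
uses in reading order: g, f, p
typing: the term checks, with type ((A → (A → B) → B) → C) → C
ordered: ✗ — use order g, f, p needs exchange
linear: ✓ — each of g, p, f used exactly once
affine: ✓ — at most one use each (g, p, f)
relevant: ✓ — at least one use each (g, p, f)
unrestricted: ✓ — well-typed at ((A → (A → B) → B) → C) → C; no restrictions here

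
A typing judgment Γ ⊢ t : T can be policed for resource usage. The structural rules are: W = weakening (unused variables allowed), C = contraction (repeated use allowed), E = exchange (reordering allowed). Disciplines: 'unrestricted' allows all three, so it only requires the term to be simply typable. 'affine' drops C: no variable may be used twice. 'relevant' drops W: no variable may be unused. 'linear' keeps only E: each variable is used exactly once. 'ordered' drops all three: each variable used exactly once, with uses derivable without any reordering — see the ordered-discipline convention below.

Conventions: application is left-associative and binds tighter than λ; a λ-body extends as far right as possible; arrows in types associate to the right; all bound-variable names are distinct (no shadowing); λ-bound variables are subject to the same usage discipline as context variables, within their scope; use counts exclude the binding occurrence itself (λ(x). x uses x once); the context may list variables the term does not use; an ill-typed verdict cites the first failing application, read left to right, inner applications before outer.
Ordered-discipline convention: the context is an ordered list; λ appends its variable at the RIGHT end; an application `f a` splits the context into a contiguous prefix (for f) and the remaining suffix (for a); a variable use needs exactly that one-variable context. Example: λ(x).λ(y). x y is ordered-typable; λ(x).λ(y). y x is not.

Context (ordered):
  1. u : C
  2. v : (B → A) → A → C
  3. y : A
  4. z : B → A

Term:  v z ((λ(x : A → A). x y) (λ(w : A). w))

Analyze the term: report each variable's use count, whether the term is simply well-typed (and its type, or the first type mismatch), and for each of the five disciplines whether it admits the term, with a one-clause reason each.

usage: u ×0; v ×1; y ×1; z ×1; x (λ-bound) ×1; w (λ-bound) ×1
order of uses: v, z, x, y, w
typing: well-typed at C
ordered: ✗ — needs weakening: u unused
linear: ✗ — needs weakening: u unused
affine: ✓ — none of u, v, y, z, x, w used more than once
relevant: ✗ — needs weakening: u unused
unrestricted: ✓ — type-checks (C) and nothing is barred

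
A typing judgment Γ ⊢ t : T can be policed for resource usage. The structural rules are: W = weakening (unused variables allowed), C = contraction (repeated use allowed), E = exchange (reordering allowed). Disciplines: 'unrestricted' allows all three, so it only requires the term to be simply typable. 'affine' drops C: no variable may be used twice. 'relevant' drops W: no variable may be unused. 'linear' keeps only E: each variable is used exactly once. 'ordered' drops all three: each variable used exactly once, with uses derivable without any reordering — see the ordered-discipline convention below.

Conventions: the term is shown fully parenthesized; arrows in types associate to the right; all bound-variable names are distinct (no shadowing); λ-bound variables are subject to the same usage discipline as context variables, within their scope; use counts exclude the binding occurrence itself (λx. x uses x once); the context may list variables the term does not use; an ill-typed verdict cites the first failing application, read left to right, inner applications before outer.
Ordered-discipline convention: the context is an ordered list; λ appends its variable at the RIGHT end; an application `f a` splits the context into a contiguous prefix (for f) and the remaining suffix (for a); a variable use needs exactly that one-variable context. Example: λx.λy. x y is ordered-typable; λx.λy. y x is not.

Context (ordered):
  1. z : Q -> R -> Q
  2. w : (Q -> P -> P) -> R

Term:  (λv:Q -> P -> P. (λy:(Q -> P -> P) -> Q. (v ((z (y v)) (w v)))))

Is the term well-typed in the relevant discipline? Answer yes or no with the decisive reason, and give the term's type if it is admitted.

yes — at least one use each (z, w, v, y); term : (Q -> P -> P) -> ((Q -> P -> P) -> Q) -> P -> P
variable uses: z: 1×; w: 1×; v (λ-bound): 3×; y (λ-bound): 1×
left-to-right use order: v, z, y, v, w, v
typing: ✓ — (Q -> P -> P) -> ((Q -> P -> P) -> Q) -> P -> P
per-discipline verdicts: ordered ✗ | linear ✗ | affine ✗ | relevant ✓ | unrestricted ✓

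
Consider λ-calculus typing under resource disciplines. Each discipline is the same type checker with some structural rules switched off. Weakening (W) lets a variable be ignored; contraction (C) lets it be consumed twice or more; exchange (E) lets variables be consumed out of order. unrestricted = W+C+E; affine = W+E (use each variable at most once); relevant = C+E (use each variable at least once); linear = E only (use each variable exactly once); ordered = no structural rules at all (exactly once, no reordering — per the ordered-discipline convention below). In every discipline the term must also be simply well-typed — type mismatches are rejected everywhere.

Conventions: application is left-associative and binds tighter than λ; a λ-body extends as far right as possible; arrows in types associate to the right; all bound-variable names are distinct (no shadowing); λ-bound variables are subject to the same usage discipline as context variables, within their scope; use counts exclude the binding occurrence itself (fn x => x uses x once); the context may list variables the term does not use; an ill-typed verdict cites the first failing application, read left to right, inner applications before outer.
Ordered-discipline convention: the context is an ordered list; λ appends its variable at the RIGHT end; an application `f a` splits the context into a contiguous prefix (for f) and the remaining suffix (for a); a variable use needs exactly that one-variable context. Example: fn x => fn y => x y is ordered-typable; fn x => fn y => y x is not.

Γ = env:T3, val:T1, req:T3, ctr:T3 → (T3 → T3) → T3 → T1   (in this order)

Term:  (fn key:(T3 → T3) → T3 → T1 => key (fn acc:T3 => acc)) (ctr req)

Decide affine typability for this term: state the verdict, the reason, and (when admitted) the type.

yes — env, val, req, ctr, key, acc: no repeats, contraction unneeded; term : T3 → T1
counts: env: 0, val: 0, req: 1, ctr: 1, key (bound): 1, acc (bound): 1
use order (left to right): key, acc, ctr, req
typing: well-typed at T3 → T1
across the five disciplines: ordered ✗, linear ✗, affine ✓, relevant ✗, unrestricted ✓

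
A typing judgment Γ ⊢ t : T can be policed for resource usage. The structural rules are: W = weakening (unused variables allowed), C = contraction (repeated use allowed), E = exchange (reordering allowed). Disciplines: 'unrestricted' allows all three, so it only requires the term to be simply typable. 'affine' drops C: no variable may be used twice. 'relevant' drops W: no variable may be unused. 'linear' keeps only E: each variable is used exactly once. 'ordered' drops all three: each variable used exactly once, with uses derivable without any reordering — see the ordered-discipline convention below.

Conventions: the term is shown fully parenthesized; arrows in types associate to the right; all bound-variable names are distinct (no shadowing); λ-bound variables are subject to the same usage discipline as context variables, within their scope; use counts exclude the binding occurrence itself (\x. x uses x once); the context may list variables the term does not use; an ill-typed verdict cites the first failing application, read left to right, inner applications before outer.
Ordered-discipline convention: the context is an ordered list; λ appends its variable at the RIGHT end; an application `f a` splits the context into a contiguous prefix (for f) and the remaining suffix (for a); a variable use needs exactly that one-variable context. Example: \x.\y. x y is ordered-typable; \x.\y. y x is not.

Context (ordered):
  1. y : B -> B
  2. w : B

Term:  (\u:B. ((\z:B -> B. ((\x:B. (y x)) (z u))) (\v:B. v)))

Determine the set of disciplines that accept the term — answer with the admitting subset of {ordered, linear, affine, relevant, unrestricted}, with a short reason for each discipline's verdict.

admitted by: affine, unrestricted
use counts: y=1; w=0; u [bound]=1; z [bound]=1; x [bound]=1; v [bound]=1
use order (left to right): y, x, z, u, v
typing: well-typed at B -> B
ordered ✗ (w never used (weakening))
linear ✗ (w never used (weakening))
affine ✓ (y, w, u, z, x, v: no repeats, contraction unneeded)
relevant ✗ (w never used (weakening))
unrestricted ✓ (simply typable at B -> B; W, C, E all held)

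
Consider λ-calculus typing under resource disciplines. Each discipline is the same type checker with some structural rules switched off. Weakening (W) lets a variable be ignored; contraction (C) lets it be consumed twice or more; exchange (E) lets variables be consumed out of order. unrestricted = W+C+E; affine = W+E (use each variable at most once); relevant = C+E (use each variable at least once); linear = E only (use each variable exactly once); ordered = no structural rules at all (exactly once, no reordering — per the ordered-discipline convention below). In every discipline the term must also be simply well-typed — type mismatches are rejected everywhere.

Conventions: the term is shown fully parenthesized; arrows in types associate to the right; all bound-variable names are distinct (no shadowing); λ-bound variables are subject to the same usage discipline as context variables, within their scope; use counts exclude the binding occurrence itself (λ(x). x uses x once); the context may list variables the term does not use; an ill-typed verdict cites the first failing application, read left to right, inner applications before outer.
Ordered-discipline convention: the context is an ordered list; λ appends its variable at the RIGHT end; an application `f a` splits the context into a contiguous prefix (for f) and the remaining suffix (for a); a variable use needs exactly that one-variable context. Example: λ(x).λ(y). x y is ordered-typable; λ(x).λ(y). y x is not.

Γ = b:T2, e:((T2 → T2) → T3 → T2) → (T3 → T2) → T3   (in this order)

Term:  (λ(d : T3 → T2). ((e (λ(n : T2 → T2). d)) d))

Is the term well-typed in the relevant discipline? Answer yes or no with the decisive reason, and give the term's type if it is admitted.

no — unused: b, n — weakening required
use counts: b: 0×; e: 1×; d (λ-bound): 2×; n (λ-bound): 0×
left-to-right use order: e, d, d
typing: the term checks, with type (T3 → T2) → T3
all disciplines: ordered ✗, linear ✗, affine ✗, relevant ✗, unrestricted ✓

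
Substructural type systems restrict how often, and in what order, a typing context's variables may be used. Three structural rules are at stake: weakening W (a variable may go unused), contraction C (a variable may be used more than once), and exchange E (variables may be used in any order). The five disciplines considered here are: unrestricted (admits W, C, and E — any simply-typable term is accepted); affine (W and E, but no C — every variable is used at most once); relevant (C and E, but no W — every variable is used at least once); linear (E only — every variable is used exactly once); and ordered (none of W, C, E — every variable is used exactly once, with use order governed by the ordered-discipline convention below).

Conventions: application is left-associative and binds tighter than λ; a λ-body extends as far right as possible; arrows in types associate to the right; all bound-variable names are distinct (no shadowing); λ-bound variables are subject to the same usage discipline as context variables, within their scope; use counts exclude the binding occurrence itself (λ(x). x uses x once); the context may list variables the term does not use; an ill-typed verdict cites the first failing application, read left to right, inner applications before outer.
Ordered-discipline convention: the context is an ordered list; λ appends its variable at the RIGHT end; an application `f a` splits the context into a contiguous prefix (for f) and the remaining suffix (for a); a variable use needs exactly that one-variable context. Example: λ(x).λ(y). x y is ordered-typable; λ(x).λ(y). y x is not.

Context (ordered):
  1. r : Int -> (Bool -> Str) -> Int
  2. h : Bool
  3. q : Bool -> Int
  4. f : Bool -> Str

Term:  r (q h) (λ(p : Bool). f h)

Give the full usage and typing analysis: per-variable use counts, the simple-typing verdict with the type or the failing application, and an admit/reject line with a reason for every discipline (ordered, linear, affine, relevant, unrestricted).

variable uses: r: 1, h: 2, q: 1, f: 1, p (λ-bound): 0
use order (left to right): r, q, h, f, h
typing: well-typed at Int
ordered: ✗ — needs contraction — h ×2; p left unused
linear: ✗ — needs contraction — h ×2; p left unused
affine: ✗ — needs contraction — h ×2
relevant: ✗ — p left unused
unrestricted: ✓ — simply typable at Int; W, C, E all held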